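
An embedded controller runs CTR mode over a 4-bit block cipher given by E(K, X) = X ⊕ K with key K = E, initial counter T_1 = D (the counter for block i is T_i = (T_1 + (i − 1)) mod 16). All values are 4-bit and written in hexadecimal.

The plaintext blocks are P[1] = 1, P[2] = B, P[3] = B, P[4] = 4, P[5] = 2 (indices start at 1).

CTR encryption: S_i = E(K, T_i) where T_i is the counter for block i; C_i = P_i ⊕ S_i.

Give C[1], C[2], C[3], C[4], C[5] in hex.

C[1] = 2, C[2] = B, C[3] = A, C[4] = A, C[5] = D

C[1]: T = D, S = E(K, T) = 3; 1 ⊕ 3 = 2.
C[2]: T = E, S = E(K, T) = 0; B ⊕ 0 = B.
C[3]: T = F, S = E(K, T) = 1; B ⊕ 1 = A.
C[4]: T = 0, S = E(K, T) = E; 4 ⊕ E = A.
C[5]: T = 1, S = E(K, T) = F; 2 ⊕ F = D.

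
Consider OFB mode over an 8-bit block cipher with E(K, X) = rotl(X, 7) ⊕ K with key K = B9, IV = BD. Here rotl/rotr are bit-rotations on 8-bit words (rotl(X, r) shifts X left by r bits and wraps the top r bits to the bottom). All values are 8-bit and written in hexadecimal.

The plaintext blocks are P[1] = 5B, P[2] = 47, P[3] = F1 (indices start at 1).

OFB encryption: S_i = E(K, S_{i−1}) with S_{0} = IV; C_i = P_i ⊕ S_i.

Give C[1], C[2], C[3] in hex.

C[1]: S = E(K, BD) = 67; 5B ⊕ 67 = 3C.
C[2]: S = E(K, 67) = 0A; 47 ⊕ 0A = 4D.
C[3]: S = E(K, 0A) = BC; F1 ⊕ BC = 4D.

C[1] = 3C, C[2] = 4D, C[3] = 4D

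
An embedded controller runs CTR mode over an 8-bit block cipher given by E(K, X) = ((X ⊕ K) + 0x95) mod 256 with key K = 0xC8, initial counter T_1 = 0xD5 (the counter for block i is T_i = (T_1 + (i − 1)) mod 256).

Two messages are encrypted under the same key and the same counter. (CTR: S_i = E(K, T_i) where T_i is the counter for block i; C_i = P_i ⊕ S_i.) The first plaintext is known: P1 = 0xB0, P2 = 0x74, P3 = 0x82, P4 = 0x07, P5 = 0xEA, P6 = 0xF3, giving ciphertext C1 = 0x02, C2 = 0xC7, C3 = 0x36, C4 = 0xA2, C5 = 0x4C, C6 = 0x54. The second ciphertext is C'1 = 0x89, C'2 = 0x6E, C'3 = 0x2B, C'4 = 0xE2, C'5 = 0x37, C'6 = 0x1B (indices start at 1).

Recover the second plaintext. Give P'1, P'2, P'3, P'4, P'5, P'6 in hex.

P'1 = 0x3B, P'2 = 0xDD, P'3 = 0x9F, P'4 = 0x47, P'5 = 0x91, P'6 = 0xBC

In CTR with a reused counter, both messages share the same keystream S_i, so C_i ⊕ C'_i = P_i ⊕ P'_i and thus P'_i = P_i ⊕ C_i ⊕ C'_i.
P'1: 0xB0 ⊕ 0x02 ⊕ 0x89 = 0x3B.
P'2: 0x74 ⊕ 0xC7 ⊕ 0x6E = 0xDD.
P'3: 0x82 ⊕ 0x36 ⊕ 0x2B = 0x9F.
P'4: 0x07 ⊕ 0xA2 ⊕ 0xE2 = 0x47.
P'5: 0xEA ⊕ 0x4C ⊕ 0x37 = 0x91.
P'6: 0xF3 ⊕ 0x54 ⊕ 0x1B = 0xBC.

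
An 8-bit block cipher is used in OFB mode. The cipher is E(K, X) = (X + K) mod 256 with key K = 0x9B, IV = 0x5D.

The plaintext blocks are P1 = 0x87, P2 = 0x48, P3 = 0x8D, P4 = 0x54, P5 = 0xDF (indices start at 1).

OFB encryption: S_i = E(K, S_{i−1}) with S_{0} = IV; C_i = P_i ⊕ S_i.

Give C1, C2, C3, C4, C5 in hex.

C1: S = E(K, 0x5D) = 0xF8; 0x87 ⊕ 0xF8 = 0x7F.
C2: S = E(K, 0xF8) = 0x93; 0x48 ⊕ 0x93 = 0xDB.
C3: S = E(K, 0x93) = 0x2E; 0x8D ⊕ 0x2E = 0xA3.
C4: S = E(K, 0x2E) = 0xC9; 0x54 ⊕ 0xC9 = 0x9D.
C5: S = E(K, 0xC9) = 0x64; 0xDF ⊕ 0x64 = 0xBB.

C1 = 0x7F, C2 = 0xDB, C3 = 0xA3, C4 = 0x9D, C5 = 0xBB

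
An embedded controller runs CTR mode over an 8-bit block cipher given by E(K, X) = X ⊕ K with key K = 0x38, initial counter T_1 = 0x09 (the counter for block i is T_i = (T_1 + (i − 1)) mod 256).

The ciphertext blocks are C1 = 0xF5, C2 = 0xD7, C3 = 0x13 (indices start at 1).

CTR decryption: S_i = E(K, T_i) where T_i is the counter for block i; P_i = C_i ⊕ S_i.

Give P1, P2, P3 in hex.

P1: T = 0x09, S = E(K, T) = 0x31; 0xF5 ⊕ 0x31 = 0xC4.
P2: T = 0x0A, S = E(K, T) = 0x32; 0xD7 ⊕ 0x32 = 0xE5.
P3: T = 0x0B, S = E(K, T) = 0x33; 0x13 ⊕ 0x33 = 0x20.

P1 = 0xC4, P2 = 0xE5, P3 = 0x20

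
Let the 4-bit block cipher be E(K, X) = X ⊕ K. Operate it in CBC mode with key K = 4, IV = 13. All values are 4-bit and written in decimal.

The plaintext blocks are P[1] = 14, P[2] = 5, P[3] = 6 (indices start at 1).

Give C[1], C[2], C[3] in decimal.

C[1] = 7, C[2] = 6, C[3] = 4

CBC encryption: C_i = E(K, P_i ⊕ C_{i−1}), with C_{0} = IV.
C[1]: P[1] ⊕ 13 = 3; E(K, 3) = 7.
C[2]: P[2] ⊕ 7 = 2; E(K, 2) = 6.
C[3]: P[3] ⊕ 6 = 0; E(K, 0) = 4.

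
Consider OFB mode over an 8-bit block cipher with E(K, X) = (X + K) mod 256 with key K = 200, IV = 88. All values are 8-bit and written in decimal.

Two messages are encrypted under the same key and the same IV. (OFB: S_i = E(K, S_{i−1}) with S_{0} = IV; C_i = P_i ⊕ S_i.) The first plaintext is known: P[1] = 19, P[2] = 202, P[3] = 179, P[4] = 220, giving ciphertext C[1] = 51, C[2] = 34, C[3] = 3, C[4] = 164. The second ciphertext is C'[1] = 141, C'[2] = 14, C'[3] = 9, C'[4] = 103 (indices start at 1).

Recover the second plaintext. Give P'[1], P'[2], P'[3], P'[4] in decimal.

In OFB with a reused IV, both messages share the same keystream S_i, so C_i ⊕ C'_i = P_i ⊕ P'_i and thus P'_i = P_i ⊕ C_i ⊕ C'_i.
P'[1]: 19 ⊕ 51 ⊕ 141 = 173.
P'[2]: 202 ⊕ 34 ⊕ 14 = 230.
P'[3]: 179 ⊕ 3 ⊕ 9 = 185.
P'[4]: 220 ⊕ 164 ⊕ 103 = 31.

P'[1] = 173, P'[2] = 230, P'[3] = 185, P'[4] = 31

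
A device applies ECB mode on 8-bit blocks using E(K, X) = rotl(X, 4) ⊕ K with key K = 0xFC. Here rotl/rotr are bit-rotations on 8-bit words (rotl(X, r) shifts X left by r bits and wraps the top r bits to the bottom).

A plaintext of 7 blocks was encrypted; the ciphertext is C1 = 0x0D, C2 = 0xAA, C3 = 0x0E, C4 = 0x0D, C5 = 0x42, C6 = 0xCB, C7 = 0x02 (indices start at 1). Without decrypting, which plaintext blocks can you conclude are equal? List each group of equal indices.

ECB encrypts each block independently with the same key, so equal ciphertext blocks imply equal plaintext blocks.
C1 = C4 = 0x0D, so P1 = P4.

P1 = P4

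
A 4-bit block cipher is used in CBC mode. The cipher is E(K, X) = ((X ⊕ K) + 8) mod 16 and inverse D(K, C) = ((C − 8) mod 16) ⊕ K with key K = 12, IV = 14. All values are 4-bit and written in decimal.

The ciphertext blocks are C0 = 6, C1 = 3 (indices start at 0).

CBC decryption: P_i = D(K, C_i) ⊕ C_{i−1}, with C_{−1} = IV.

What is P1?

P1 = 1

P1: D(K, 3) = 7; 7 ⊕ 6 = 1.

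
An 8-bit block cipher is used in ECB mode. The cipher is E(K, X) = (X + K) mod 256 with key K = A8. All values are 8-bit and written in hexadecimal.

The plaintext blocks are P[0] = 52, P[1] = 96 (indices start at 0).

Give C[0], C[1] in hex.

C[0] = FA, C[1] = 3E

ECB encryption: C_i = E(K, P_i).
C[0]: E(K, 52) = FA.
C[1]: E(K, 96) = 3E.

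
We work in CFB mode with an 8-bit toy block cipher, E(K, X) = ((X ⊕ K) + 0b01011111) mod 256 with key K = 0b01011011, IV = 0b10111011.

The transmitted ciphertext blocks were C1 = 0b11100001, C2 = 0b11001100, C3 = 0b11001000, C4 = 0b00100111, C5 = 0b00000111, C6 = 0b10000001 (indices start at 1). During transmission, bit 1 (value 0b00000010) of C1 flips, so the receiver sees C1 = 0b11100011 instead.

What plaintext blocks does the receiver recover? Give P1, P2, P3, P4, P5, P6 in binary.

CFB decryption: P_i = C_i ⊕ E(K, C_{i−1}), with C_{0} = IV.
Only C1 changed, to 0b11100011. In CFB, a change in C_i flips the same bit in P_i and garbles P_{i+1}. Decrypting the received ciphertext:
P1: E(K, 0b10111011) = 0b00111111; 0b11100011 ⊕ 0b00111111 = 0b11011100.
P2: E(K, 0b11100011) = 0b00010111; 0b11001100 ⊕ 0b00010111 = 0b11011011.
P3: E(K, 0b11001100) = 0b11110110; 0b11001000 ⊕ 0b11110110 = 0b00111110.
P4: E(K, 0b11001000) = 0b11110010; 0b00100111 ⊕ 0b11110010 = 0b11010101.
P5: E(K, 0b00100111) = 0b11011011; 0b00000111 ⊕ 0b11011011 = 0b11011100.
P6: E(K, 0b00000111) = 0b10111011; 0b10000001 ⊕ 0b10111011 = 0b00111010.
Blocks that differ from the original plaintext: P1, P2.

P1 = 0b11011100, P2 = 0b11011011, P3 = 0b00111110, P4 = 0b11010101, P5 = 0b11011100, P6 = 0b00111010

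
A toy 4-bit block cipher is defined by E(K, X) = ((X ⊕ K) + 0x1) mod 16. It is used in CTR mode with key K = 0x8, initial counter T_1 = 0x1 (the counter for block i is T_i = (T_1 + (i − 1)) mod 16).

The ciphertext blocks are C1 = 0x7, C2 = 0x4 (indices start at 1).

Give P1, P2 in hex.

P1 = 0xD, P2 = 0xF

CTR decryption: S_i = E(K, T_i) where T_i is the counter for block i; P_i = C_i ⊕ S_i.
P1: T = 0x1, S = E(K, T) = 0xA; 0x7 ⊕ 0xA = 0xD.
P2: T = 0x2, S = E(K, T) = 0xB; 0x4 ⊕ 0xB = 0xF.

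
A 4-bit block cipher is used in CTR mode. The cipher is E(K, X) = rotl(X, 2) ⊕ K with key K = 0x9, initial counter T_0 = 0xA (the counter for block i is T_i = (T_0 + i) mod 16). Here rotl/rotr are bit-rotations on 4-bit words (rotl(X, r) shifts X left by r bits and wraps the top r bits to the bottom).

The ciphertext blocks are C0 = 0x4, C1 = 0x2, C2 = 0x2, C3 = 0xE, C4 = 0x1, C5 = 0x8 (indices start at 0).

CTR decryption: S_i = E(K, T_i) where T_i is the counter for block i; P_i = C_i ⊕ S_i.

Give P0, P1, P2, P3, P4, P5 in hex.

P0: T = 0xA, S = E(K, T) = 0x3; 0x4 ⊕ 0x3 = 0x7.
P1: T = 0xB, S = E(K, T) = 0x7; 0x2 ⊕ 0x7 = 0x5.
P2: T = 0xC, S = E(K, T) = 0xA; 0x2 ⊕ 0xA = 0x8.
P3: T = 0xD, S = E(K, T) = 0xE; 0xE ⊕ 0xE = 0x0.
P4: T = 0xE, S = E(K, T) = 0x2; 0x1 ⊕ 0x2 = 0x3.
P5: T = 0xF, S = E(K, T) = 0x6; 0x8 ⊕ 0x6 = 0xE.

P0 = 0x7, P1 = 0x5, P2 = 0x8, P3 = 0x0, P4 = 0x3, P5 = 0xE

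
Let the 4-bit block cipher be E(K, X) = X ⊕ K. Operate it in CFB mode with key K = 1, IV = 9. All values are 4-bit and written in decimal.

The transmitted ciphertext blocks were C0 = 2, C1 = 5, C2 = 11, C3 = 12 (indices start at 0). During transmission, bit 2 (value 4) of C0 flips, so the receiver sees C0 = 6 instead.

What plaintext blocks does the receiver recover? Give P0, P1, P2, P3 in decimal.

CFB decryption: P_i = C_i ⊕ E(K, C_{i−1}), with C_{−1} = IV.
Only C0 changed, to 6. In CFB, a change in C_i flips the same bit in P_i and garbles P_{i+1}. Decrypting the received ciphertext:
P0: E(K, 9) = 8; 6 ⊕ 8 = 14.
P1: E(K, 6) = 7; 5 ⊕ 7 = 2.
P2: E(K, 5) = 4; 11 ⊕ 4 = 15.
P3: E(K, 11) = 10; 12 ⊕ 10 = 6.
Blocks that differ from the original plaintext: P0, P1.

P0 = 14, P1 = 2, P2 = 15, P3 = 6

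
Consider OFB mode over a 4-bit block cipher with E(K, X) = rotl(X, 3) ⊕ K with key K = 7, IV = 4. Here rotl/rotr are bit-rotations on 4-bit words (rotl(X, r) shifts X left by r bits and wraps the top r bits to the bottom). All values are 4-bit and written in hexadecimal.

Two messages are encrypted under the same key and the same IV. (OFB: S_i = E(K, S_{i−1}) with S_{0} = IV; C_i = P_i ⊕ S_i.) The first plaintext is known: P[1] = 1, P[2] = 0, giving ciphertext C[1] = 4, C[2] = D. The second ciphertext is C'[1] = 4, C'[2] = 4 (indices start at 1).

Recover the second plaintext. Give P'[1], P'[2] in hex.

In OFB with a reused IV, both messages share the same keystream S_i, so C_i ⊕ C'_i = P_i ⊕ P'_i and thus P'_i = P_i ⊕ C_i ⊕ C'_i.
P'[1]: 1 ⊕ 4 ⊕ 4 = 1.
P'[2]: 0 ⊕ D ⊕ 4 = 9.

P'[1] = 1, P'[2] = 9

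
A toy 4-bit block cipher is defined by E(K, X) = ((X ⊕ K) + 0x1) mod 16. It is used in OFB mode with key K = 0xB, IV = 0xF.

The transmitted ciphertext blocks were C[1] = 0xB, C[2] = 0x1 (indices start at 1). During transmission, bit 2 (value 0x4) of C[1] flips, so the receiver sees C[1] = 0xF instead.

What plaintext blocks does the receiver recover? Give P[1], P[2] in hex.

P[1] = 0xA, P[2] = 0xE

OFB decryption: S_i = E(K, S_{i−1}) with S_{0} = IV; P_i = C_i ⊕ S_i.
Only C[1] changed, to 0xF. In OFB, a change in C_i flips the same bit in P_i only; the keystream is unaffected. Decrypting the received ciphertext:
P[1]: S = E(K, 0xF) = 0x5; 0xF ⊕ 0x5 = 0xA.
P[2]: S = E(K, 0x5) = 0xF; 0x1 ⊕ 0xF = 0xE.
Blocks that differ from the original plaintext: P[1].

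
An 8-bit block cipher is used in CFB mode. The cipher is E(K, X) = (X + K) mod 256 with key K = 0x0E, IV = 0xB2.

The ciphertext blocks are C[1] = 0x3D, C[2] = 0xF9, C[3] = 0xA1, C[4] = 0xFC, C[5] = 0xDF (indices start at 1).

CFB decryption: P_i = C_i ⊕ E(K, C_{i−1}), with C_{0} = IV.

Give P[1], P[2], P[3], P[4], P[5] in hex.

P[1] = 0xFD, P[2] = 0xB2, P[3] = 0xA6, P[4] = 0x53, P[5] = 0xD5

P[1]: E(K, 0xB2) = 0xC0; 0x3D ⊕ 0xC0 = 0xFD.
P[2]: E(K, 0x3D) = 0x4B; 0xF9 ⊕ 0x4B = 0xB2.
P[3]: E(K, 0xF9) = 0x07; 0xA1 ⊕ 0x07 = 0xA6.
P[4]: E(K, 0xA1) = 0xAF; 0xFC ⊕ 0xAF = 0x53.
P[5]: E(K, 0xFC) = 0x0A; 0xDF ⊕ 0x0A = 0xD5.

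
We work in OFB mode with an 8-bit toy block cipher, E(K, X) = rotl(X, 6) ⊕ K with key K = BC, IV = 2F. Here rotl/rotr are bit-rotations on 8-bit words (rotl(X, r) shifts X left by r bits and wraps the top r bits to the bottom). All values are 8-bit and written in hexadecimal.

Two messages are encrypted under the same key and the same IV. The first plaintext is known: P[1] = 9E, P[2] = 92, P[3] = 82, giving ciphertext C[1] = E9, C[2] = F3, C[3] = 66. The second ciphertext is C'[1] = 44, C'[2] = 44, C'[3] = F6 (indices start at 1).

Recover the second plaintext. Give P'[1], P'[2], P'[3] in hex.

P'[1] = 33, P'[2] = 25, P'[3] = 12

In OFB with a reused IV, both messages share the same keystream S_i, so C_i ⊕ C'_i = P_i ⊕ P'_i and thus P'_i = P_i ⊕ C_i ⊕ C'_i.
P'[1]: 9E ⊕ E9 ⊕ 44 = 33.
P'[2]: 92 ⊕ F3 ⊕ 44 = 25.
P'[3]: 82 ⊕ 66 ⊕ F6 = 12.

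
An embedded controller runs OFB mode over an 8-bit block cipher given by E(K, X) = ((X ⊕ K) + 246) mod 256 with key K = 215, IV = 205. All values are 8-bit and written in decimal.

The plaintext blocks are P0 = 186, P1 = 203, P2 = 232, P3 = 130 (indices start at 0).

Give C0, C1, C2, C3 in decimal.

OFB encryption: S_i = E(K, S_{i−1}) with S_{−1} = IV; C_i = P_i ⊕ S_i.
C0: S = E(K, 205) = 16; 186 ⊕ 16 = 170.
C1: S = E(K, 16) = 189; 203 ⊕ 189 = 118.
C2: S = E(K, 189) = 96; 232 ⊕ 96 = 136.
C3: S = E(K, 96) = 173; 130 ⊕ 173 = 47.

C0 = 170, C1 = 118, C2 = 136, C3 = 47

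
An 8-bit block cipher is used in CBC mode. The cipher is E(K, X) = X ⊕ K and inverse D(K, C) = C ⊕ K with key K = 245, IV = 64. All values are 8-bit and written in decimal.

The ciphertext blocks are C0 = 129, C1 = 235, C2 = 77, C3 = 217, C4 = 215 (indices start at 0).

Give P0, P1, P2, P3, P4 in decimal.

P0 = 52, P1 = 159, P2 = 83, P3 = 97, P4 = 251

CBC decryption: P_i = D(K, C_i) ⊕ C_{i−1}, with C_{−1} = IV.
P0: D(K, 129) = 116; 116 ⊕ 64 = 52.
P1: D(K, 235) = 30; 30 ⊕ 129 = 159.
P2: D(K, 77) = 184; 184 ⊕ 235 = 83.
P3: D(K, 217) = 44; 44 ⊕ 77 = 97.
P4: D(K, 215) = 34; 34 ⊕ 217 = 251.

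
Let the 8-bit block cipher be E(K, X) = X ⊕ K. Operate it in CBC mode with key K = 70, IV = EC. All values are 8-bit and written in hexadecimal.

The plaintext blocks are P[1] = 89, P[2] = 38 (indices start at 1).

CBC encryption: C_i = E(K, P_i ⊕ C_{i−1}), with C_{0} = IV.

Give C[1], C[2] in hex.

C[1]: P[1] ⊕ EC = 65; E(K, 65) = 15.
C[2]: P[2] ⊕ 15 = 2D; E(K, 2D) = 5D.

C[1] = 15, C[2] = 5D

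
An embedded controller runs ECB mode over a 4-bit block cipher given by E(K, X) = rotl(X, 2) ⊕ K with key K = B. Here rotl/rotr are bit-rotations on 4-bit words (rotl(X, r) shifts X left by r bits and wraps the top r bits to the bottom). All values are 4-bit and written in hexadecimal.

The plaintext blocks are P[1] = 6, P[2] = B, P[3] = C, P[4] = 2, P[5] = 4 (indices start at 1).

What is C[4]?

C[4] = 3

ECB encryption: C_i = E(K, P_i).
C[4]: E(K, 2) = 3.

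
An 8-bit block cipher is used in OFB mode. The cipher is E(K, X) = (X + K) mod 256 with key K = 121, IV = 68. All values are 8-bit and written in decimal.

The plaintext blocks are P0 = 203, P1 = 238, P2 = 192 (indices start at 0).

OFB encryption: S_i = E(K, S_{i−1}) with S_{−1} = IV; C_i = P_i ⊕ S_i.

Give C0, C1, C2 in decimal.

C0: S = E(K, 68) = 189; 203 ⊕ 189 = 118.
C1: S = E(K, 189) = 54; 238 ⊕ 54 = 216.
C2: S = E(K, 54) = 175; 192 ⊕ 175 = 111.

C0 = 118, C1 = 216, C2 = 111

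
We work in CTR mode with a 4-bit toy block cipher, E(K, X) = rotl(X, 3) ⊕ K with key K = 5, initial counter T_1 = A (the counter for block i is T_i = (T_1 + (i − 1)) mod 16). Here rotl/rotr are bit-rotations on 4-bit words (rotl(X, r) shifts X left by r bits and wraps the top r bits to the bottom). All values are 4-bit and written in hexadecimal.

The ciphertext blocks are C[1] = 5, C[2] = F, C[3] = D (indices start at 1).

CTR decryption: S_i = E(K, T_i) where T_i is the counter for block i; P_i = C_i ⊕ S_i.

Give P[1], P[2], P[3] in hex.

P[1] = 5, P[2] = 7, P[3] = E

P[1]: T = A, S = E(K, T) = 0; 5 ⊕ 0 = 5.
P[2]: T = B, S = E(K, T) = 8; F ⊕ 8 = 7.
P[3]: T = C, S = E(K, T) = 3; D ⊕ 3 = E.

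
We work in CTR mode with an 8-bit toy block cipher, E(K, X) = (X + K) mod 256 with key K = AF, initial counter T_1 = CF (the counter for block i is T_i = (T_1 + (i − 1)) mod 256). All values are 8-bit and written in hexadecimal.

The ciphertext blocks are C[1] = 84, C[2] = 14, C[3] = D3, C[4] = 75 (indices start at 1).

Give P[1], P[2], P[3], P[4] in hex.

CTR decryption: S_i = E(K, T_i) where T_i is the counter for block i; P_i = C_i ⊕ S_i.
P[1]: T = CF, S = E(K, T) = 7E; 84 ⊕ 7E = FA.
P[2]: T = D0, S = E(K, T) = 7F; 14 ⊕ 7F = 6B.
P[3]: T = D1, S = E(K, T) = 80; D3 ⊕ 80 = 53.
P[4]: T = D2, S = E(K, T) = 81; 75 ⊕ 81 = F4.

P[1] = FA, P[2] = 6B, P[3] = 53, P[4] = F4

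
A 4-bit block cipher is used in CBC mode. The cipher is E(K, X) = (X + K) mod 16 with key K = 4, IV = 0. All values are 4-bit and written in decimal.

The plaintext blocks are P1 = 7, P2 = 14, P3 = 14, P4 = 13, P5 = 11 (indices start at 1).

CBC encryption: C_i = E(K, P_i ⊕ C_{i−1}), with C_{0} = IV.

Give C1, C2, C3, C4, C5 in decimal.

C1: P1 ⊕ 0 = 7; E(K, 7) = 11.
C2: P2 ⊕ 11 = 5; E(K, 5) = 9.
C3: P3 ⊕ 9 = 7; E(K, 7) = 11.
C4: P4 ⊕ 11 = 6; E(K, 6) = 10.
C5: P5 ⊕ 10 = 1; E(K, 1) = 5.

C1 = 11, C2 = 9, C3 = 11, C4 = 10, C5 = 5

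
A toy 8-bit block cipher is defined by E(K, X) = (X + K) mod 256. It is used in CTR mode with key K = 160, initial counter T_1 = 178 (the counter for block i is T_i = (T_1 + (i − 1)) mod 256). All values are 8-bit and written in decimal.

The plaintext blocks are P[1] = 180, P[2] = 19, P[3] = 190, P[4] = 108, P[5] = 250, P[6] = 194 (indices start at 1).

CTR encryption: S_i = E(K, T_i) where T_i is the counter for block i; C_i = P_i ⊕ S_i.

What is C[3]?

C[1]: T = 178, S = E(K, T) = 82; 180 ⊕ 82 = 230.
C[2]: T = 179, S = E(K, T) = 83; 19 ⊕ 83 = 64.
C[3]: T = 180, S = E(K, T) = 84; 190 ⊕ 84 = 234.

C[3] = 234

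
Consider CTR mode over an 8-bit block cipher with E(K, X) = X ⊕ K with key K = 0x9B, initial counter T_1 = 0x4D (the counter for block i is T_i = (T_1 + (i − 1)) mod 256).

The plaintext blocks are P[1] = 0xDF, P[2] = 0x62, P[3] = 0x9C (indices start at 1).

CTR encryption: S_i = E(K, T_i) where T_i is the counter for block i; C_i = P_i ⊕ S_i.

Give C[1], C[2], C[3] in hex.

C[1]: T = 0x4D, S = E(K, T) = 0xD6; 0xDF ⊕ 0xD6 = 0x09.
C[2]: T = 0x4E, S = E(K, T) = 0xD5; 0x62 ⊕ 0xD5 = 0xB7.
C[3]: T = 0x4F, S = E(K, T) = 0xD4; 0x9C ⊕ 0xD4 = 0x48.

C[1] = 0x09, C[2] = 0xB7, C[3] = 0x48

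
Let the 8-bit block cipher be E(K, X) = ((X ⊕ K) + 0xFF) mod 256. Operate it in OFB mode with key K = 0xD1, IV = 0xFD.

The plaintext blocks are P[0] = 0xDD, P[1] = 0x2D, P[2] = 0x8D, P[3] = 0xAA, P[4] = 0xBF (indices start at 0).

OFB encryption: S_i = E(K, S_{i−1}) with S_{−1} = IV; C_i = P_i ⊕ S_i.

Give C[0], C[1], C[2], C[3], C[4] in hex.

C[0]: S = E(K, 0xFD) = 0x2B; 0xDD ⊕ 0x2B = 0xF6.
C[1]: S = E(K, 0x2B) = 0xF9; 0x2D ⊕ 0xF9 = 0xD4.
C[2]: S = E(K, 0xF9) = 0x27; 0x8D ⊕ 0x27 = 0xAA.
C[3]: S = E(K, 0x27) = 0xF5; 0xAA ⊕ 0xF5 = 0x5F.
C[4]: S = E(K, 0xF5) = 0x23; 0xBF ⊕ 0x23 = 0x9C.

C[0] = 0xF6, C[1] = 0xD4, C[2] = 0xAA, C[3] = 0x5F, C[4] = 0x9C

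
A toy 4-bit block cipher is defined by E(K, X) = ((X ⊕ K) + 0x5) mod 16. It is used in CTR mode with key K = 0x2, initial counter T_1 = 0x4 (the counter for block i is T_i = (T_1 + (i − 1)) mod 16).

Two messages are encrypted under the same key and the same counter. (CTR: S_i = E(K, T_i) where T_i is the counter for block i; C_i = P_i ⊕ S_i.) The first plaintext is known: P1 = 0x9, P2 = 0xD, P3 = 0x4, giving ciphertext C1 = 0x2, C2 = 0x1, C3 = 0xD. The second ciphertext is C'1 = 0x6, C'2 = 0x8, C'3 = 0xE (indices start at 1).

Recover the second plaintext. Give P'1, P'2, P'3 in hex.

In CTR with a reused counter, both messages share the same keystream S_i, so C_i ⊕ C'_i = P_i ⊕ P'_i and thus P'_i = P_i ⊕ C_i ⊕ C'_i.
P'1: 0x9 ⊕ 0x2 ⊕ 0x6 = 0xD.
P'2: 0xD ⊕ 0x1 ⊕ 0x8 = 0x4.
P'3: 0x4 ⊕ 0xD ⊕ 0xE = 0x7.

P'1 = 0xD, P'2 = 0x4, P'3 = 0x7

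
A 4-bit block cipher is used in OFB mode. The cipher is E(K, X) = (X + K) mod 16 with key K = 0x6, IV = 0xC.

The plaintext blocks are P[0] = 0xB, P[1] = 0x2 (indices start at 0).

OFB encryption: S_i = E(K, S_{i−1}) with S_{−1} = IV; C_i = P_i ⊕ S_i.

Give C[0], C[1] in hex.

C[0] = 0x9, C[1] = 0xA

C[0]: S = E(K, 0xC) = 0x2; 0xB ⊕ 0x2 = 0x9.
C[1]: S = E(K, 0x2) = 0x8; 0x2 ⊕ 0x8 = 0xA.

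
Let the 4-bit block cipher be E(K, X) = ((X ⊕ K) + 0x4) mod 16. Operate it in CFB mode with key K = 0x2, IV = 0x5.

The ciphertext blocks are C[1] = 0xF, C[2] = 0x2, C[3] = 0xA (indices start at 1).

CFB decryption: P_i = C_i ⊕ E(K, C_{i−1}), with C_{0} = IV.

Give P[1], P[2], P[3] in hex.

P[1] = 0x4, P[2] = 0x3, P[3] = 0xE

P[1]: E(K, 0x5) = 0xB; 0xF ⊕ 0xB = 0x4.
P[2]: E(K, 0xF) = 0x1; 0x2 ⊕ 0x1 = 0x3.
P[3]: E(K, 0x2) = 0x4; 0xA ⊕ 0x4 = 0xE.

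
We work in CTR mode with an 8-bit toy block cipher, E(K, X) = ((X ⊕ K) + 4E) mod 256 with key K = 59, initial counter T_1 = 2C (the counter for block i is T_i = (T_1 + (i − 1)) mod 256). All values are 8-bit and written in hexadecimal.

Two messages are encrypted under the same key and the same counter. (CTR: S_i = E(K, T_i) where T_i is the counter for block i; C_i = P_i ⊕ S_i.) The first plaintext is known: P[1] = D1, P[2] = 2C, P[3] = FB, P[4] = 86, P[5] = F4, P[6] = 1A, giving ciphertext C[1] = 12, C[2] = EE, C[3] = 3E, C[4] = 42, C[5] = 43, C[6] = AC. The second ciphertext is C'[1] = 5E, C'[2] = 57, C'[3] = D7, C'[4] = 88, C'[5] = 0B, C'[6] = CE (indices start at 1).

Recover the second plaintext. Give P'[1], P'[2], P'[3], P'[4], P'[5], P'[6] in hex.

P'[1] = 9D, P'[2] = 95, P'[3] = 12, P'[4] = 4C, P'[5] = BC, P'[6] = 78

In CTR with a reused counter, both messages share the same keystream S_i, so C_i ⊕ C'_i = P_i ⊕ P'_i and thus P'_i = P_i ⊕ C_i ⊕ C'_i.
P'[1]: D1 ⊕ 12 ⊕ 5E = 9D.
P'[2]: 2C ⊕ EE ⊕ 57 = 95.
P'[3]: FB ⊕ 3E ⊕ D7 = 12.
P'[4]: 86 ⊕ 42 ⊕ 88 = 4C.
P'[5]: F4 ⊕ 43 ⊕ 0B = BC.
P'[6]: 1A ⊕ AC ⊕ CE = 78.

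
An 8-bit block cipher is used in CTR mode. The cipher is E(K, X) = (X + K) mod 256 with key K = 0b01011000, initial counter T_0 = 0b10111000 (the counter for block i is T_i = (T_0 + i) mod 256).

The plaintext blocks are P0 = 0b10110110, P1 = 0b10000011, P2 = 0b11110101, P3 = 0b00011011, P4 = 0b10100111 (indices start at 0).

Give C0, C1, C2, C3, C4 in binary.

CTR encryption: S_i = E(K, T_i) where T_i is the counter for block i; C_i = P_i ⊕ S_i.
C0: T = 0b10111000, S = E(K, T) = 0b00010000; 0b10110110 ⊕ 0b00010000 = 0b10100110.
C1: T = 0b10111001, S = E(K, T) = 0b00010001; 0b10000011 ⊕ 0b00010001 = 0b10010010.
C2: T = 0b10111010, S = E(K, T) = 0b00010010; 0b11110101 ⊕ 0b00010010 = 0b11100111.
C3: T = 0b10111011, S = E(K, T) = 0b00010011; 0b00011011 ⊕ 0b00010011 = 0b00001000.
C4: T = 0b10111100, S = E(K, T) = 0b00010100; 0b10100111 ⊕ 0b00010100 = 0b10110011.

C0 = 0b10100110, C1 = 0b10010010, C2 = 0b11100111, C3 = 0b00001000, C4 = 0b10110011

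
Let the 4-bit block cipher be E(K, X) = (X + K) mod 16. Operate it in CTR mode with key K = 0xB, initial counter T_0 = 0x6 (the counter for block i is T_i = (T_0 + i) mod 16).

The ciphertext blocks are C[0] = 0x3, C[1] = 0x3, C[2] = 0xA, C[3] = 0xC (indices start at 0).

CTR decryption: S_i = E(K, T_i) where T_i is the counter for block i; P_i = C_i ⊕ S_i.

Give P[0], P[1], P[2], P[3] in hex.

P[0]: T = 0x6, S = E(K, T) = 0x1; 0x3 ⊕ 0x1 = 0x2.
P[1]: T = 0x7, S = E(K, T) = 0x2; 0x3 ⊕ 0x2 = 0x1.
P[2]: T = 0x8, S = E(K, T) = 0x3; 0xA ⊕ 0x3 = 0x9.
P[3]: T = 0x9, S = E(K, T) = 0x4; 0xC ⊕ 0x4 = 0x8.

P[0] = 0x2, P[1] = 0x1, P[2] = 0x9, P[3] = 0x8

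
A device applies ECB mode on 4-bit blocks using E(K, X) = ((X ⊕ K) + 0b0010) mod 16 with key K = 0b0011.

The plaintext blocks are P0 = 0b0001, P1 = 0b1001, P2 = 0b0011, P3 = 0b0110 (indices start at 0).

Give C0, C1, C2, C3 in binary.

C0 = 0b0100, C1 = 0b1100, C2 = 0b0010, C3 = 0b0111

ECB encryption: C_i = E(K, P_i).
C0: E(K, 0b0001) = 0b0100.
C1: E(K, 0b1001) = 0b1100.
C2: E(K, 0b0011) = 0b0010.
C3: E(K, 0b0110) = 0b0111.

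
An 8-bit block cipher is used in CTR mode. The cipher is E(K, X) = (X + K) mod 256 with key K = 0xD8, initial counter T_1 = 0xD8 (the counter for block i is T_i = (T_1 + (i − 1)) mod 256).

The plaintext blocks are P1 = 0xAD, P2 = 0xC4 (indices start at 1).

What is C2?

CTR encryption: S_i = E(K, T_i) where T_i is the counter for block i; C_i = P_i ⊕ S_i.
C1: T = 0xD8, S = E(K, T) = 0xB0; 0xAD ⊕ 0xB0 = 0x1D.
C2: T = 0xD9, S = E(K, T) = 0xB1; 0xC4 ⊕ 0xB1 = 0x75.

C2 = 0x75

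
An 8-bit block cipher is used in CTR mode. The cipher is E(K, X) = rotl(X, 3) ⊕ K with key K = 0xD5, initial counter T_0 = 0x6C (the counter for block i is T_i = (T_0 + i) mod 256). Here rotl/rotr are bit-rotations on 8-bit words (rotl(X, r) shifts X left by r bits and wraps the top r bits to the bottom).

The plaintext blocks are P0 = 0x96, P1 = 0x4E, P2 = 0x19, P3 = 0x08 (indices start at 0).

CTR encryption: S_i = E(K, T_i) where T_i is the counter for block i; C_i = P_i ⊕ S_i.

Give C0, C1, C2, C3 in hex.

C0: T = 0x6C, S = E(K, T) = 0xB6; 0x96 ⊕ 0xB6 = 0x20.
C1: T = 0x6D, S = E(K, T) = 0xBE; 0x4E ⊕ 0xBE = 0xF0.
C2: T = 0x6E, S = E(K, T) = 0xA6; 0x19 ⊕ 0xA6 = 0xBF.
C3: T = 0x6F, S = E(K, T) = 0xAE; 0x08 ⊕ 0xAE = 0xA6.

C0 = 0x20, C1 = 0xF0, C2 = 0xBF, C3 = 0xA6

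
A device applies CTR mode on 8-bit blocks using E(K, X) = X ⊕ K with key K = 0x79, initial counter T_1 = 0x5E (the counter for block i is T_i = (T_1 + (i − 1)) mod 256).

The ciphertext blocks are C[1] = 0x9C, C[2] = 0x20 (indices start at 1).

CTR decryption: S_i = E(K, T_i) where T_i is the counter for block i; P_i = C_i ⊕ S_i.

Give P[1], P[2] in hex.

P[1]: T = 0x5E, S = E(K, T) = 0x27; 0x9C ⊕ 0x27 = 0xBB.
P[2]: T = 0x5F, S = E(K, T) = 0x26; 0x20 ⊕ 0x26 = 0x06.

P[1] = 0xBB, P[2] = 0x06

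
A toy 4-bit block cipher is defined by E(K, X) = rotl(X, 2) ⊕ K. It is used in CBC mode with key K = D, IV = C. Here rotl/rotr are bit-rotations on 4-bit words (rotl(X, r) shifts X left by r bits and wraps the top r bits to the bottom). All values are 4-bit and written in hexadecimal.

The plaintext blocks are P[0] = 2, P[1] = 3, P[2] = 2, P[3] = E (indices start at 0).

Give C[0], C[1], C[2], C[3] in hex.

CBC encryption: C_i = E(K, P_i ⊕ C_{i−1}), with C_{−1} = IV.
C[0]: P[0] ⊕ C = E; E(K, E) = 6.
C[1]: P[1] ⊕ 6 = 5; E(K, 5) = 8.
C[2]: P[2] ⊕ 8 = A; E(K, A) = 7.
C[3]: P[3] ⊕ 7 = 9; E(K, 9) = B.

C[0] = 6, C[1] = 8, C[2] = 7, C[3] = B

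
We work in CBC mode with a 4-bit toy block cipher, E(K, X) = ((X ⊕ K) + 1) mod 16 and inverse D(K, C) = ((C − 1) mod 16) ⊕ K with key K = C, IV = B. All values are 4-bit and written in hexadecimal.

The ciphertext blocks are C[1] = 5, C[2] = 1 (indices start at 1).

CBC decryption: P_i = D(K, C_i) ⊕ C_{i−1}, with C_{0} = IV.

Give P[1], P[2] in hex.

P[1]: D(K, 5) = 8; 8 ⊕ B = 3.
P[2]: D(K, 1) = C; C ⊕ 5 = 9.

P[1] = 3, P[2] = 9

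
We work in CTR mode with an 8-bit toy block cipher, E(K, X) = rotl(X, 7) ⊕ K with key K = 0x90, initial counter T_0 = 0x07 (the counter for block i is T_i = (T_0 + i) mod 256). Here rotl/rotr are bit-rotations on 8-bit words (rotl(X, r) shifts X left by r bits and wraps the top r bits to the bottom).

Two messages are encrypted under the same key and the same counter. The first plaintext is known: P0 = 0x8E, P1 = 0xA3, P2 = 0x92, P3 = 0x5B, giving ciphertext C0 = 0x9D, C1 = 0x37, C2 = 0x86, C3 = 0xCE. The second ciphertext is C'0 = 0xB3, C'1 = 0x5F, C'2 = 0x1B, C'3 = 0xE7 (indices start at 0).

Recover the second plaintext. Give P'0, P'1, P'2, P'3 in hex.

P'0 = 0xA0, P'1 = 0xCB, P'2 = 0x0F, P'3 = 0x72

In CTR with a reused counter, both messages share the same keystream S_i, so C_i ⊕ C'_i = P_i ⊕ P'_i and thus P'_i = P_i ⊕ C_i ⊕ C'_i.
P'0: 0x8E ⊕ 0x9D ⊕ 0xB3 = 0xA0.
P'1: 0xA3 ⊕ 0x37 ⊕ 0x5F = 0xCB.
P'2: 0x92 ⊕ 0x86 ⊕ 0x1B = 0x0F.
P'3: 0x5B ⊕ 0xCE ⊕ 0xE7 = 0x72.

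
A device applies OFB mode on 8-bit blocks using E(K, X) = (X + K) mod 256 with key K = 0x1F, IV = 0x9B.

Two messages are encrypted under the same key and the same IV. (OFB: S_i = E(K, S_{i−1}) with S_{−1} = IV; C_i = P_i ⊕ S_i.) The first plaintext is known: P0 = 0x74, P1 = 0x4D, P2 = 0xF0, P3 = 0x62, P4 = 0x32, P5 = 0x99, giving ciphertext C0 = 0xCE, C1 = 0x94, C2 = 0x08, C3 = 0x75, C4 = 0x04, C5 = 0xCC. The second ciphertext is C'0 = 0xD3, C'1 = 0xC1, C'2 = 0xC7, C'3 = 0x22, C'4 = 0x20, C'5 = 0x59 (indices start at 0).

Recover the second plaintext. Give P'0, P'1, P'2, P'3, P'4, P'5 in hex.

In OFB with a reused IV, both messages share the same keystream S_i, so C_i ⊕ C'_i = P_i ⊕ P'_i and thus P'_i = P_i ⊕ C_i ⊕ C'_i.
P'0: 0x74 ⊕ 0xCE ⊕ 0xD3 = 0x69.
P'1: 0x4D ⊕ 0x94 ⊕ 0xC1 = 0x18.
P'2: 0xF0 ⊕ 0x08 ⊕ 0xC7 = 0x3F.
P'3: 0x62 ⊕ 0x75 ⊕ 0x22 = 0x35.
P'4: 0x32 ⊕ 0x04 ⊕ 0x20 = 0x16.
P'5: 0x99 ⊕ 0xCC ⊕ 0x59 = 0x0C.

P'0 = 0x69, P'1 = 0x18, P'2 = 0x3F, P'3 = 0x35, P'4 = 0x16, P'5 = 0x0C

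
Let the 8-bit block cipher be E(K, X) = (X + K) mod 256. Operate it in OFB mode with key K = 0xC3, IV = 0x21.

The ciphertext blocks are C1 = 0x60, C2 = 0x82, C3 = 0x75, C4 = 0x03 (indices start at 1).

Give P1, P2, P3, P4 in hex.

P1 = 0x84, P2 = 0x25, P3 = 0x1F, P4 = 0x2E

OFB decryption: S_i = E(K, S_{i−1}) with S_{0} = IV; P_i = C_i ⊕ S_i.
P1: S = E(K, 0x21) = 0xE4; 0x60 ⊕ 0xE4 = 0x84.
P2: S = E(K, 0xE4) = 0xA7; 0x82 ⊕ 0xA7 = 0x25.
P3: S = E(K, 0xA7) = 0x6A; 0x75 ⊕ 0x6A = 0x1F.
P4: S = E(K, 0x6A) = 0x2D; 0x03 ⊕ 0x2D = 0x2E.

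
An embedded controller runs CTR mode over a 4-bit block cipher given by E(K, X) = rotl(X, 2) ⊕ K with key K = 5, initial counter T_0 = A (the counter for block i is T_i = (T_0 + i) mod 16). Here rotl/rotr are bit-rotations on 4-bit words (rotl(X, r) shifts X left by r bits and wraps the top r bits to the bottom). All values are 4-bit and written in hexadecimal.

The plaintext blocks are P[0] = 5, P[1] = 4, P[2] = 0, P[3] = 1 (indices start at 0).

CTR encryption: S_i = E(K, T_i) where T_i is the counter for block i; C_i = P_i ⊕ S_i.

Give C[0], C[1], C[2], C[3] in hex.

C[0] = A, C[1] = F, C[2] = 6, C[3] = 3

C[0]: T = A, S = E(K, T) = F; 5 ⊕ F = A.
C[1]: T = B, S = E(K, T) = B; 4 ⊕ B = F.
C[2]: T = C, S = E(K, T) = 6; 0 ⊕ 6 = 6.
C[3]: T = D, S = E(K, T) = 2; 1 ⊕ 2 = 3.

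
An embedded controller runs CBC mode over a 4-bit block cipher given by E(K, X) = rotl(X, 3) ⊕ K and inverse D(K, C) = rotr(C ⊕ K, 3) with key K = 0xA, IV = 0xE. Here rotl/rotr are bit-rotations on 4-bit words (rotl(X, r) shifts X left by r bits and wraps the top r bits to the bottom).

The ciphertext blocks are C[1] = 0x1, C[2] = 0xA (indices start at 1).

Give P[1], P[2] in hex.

P[1] = 0x9, P[2] = 0x1

CBC decryption: P_i = D(K, C_i) ⊕ C_{i−1}, with C_{0} = IV.
P[1]: D(K, 0x1) = 0x7; 0x7 ⊕ 0xE = 0x9.
P[2]: D(K, 0xA) = 0x0; 0x0 ⊕ 0x1 = 0x1.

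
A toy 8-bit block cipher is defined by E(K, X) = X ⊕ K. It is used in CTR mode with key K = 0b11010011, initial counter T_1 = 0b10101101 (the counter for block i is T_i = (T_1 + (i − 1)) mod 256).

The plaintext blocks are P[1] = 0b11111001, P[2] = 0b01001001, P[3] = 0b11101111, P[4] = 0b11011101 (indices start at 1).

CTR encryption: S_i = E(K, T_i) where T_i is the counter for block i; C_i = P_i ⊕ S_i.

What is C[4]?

C[1]: T = 0b10101101, S = E(K, T) = 0b01111110; 0b11111001 ⊕ 0b01111110 = 0b10000111.
C[2]: T = 0b10101110, S = E(K, T) = 0b01111101; 0b01001001 ⊕ 0b01111101 = 0b00110100.
C[3]: T = 0b10101111, S = E(K, T) = 0b01111100; 0b11101111 ⊕ 0b01111100 = 0b10010011.
C[4]: T = 0b10110000, S = E(K, T) = 0b01100011; 0b11011101 ⊕ 0b01100011 = 0b10111110.

C[4] = 0b10111110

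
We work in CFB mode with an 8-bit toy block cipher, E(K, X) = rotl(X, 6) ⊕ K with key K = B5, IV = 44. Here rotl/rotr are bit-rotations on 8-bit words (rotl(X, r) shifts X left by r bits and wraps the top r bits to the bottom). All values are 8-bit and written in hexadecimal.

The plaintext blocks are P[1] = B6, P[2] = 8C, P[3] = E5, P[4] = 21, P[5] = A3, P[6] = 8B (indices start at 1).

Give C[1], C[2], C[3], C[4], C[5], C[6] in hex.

CFB encryption: C_i = P_i ⊕ E(K, C_{i−1}), with C_{0} = IV.
C[1]: E(K, 44) = A4; B6 ⊕ A4 = 12.
C[2]: E(K, 12) = 31; 8C ⊕ 31 = BD.
C[3]: E(K, BD) = DA; E5 ⊕ DA = 3F.
C[4]: E(K, 3F) = 7A; 21 ⊕ 7A = 5B.
C[5]: E(K, 5B) = 63; A3 ⊕ 63 = C0.
C[6]: E(K, C0) = 85; 8B ⊕ 85 = 0E.

C[1] = 12, C[2] = BD, C[3] = 3F, C[4] = 5B, C[5] = C0, C[6] = 0E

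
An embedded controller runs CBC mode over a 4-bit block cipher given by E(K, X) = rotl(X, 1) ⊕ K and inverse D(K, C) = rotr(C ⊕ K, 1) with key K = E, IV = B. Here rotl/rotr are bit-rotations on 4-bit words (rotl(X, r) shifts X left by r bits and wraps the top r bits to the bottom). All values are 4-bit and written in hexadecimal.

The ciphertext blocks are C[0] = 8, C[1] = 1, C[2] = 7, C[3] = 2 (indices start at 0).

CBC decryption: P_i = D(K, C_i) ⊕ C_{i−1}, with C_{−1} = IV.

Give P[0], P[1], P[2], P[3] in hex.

P[0]: D(K, 8) = 3; 3 ⊕ B = 8.
P[1]: D(K, 1) = F; F ⊕ 8 = 7.
P[2]: D(K, 7) = C; C ⊕ 1 = D.
P[3]: D(K, 2) = 6; 6 ⊕ 7 = 1.

P[0] = 8, P[1] = 7, P[2] = D, P[3] = 1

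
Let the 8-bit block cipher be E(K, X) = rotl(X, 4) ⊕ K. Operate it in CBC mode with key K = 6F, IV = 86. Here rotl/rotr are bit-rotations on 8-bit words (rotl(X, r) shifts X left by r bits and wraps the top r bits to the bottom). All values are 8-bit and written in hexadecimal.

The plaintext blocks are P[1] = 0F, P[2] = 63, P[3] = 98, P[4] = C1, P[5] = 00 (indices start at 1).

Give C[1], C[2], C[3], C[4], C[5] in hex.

C[1] = F7, C[2] = 26, C[3] = 84, C[4] = 3B, C[5] = DC

CBC encryption: C_i = E(K, P_i ⊕ C_{i−1}), with C_{0} = IV.
C[1]: P[1] ⊕ 86 = 89; E(K, 89) = F7.
C[2]: P[2] ⊕ F7 = 94; E(K, 94) = 26.
C[3]: P[3] ⊕ 26 = BE; E(K, BE) = 84.
C[4]: P[4] ⊕ 84 = 45; E(K, 45) = 3B.
C[5]: P[5] ⊕ 3B = 3B; E(K, 3B) = DC.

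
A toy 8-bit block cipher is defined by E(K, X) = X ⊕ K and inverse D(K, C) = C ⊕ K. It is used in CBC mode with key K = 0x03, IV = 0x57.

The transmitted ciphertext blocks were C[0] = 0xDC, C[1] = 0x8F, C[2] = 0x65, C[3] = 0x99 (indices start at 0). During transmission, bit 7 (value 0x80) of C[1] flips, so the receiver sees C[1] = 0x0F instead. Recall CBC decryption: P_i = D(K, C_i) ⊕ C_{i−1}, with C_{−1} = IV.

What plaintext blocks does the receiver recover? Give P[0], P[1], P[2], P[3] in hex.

P[0] = 0x88, P[1] = 0xD0, P[2] = 0x69, P[3] = 0xFF

Only C[1] changed, to 0x0F. In CBC, a change in C_i garbles P_i and flips the same bit in P_{i+1}. Decrypting the received ciphertext:
P[0]: D(K, 0xDC) = 0xDF; 0xDF ⊕ 0x57 = 0x88.
P[1]: D(K, 0x0F) = 0x0C; 0x0C ⊕ 0xDC = 0xD0.
P[2]: D(K, 0x65) = 0x66; 0x66 ⊕ 0x0F = 0x69.
P[3]: D(K, 0x99) = 0x9A; 0x9A ⊕ 0x65 = 0xFF.
Blocks that differ from the original plaintext: P[1], P[2].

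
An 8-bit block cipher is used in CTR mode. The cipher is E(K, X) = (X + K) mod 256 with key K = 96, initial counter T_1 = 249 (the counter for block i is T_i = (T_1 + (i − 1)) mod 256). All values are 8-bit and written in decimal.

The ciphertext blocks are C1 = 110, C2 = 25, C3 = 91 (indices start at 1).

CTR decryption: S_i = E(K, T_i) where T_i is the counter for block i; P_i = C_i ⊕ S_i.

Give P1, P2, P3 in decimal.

P1: T = 249, S = E(K, T) = 89; 110 ⊕ 89 = 55.
P2: T = 250, S = E(K, T) = 90; 25 ⊕ 90 = 67.
P3: T = 251, S = E(K, T) = 91; 91 ⊕ 91 = 0.

P1 = 55, P2 = 67, P3 = 0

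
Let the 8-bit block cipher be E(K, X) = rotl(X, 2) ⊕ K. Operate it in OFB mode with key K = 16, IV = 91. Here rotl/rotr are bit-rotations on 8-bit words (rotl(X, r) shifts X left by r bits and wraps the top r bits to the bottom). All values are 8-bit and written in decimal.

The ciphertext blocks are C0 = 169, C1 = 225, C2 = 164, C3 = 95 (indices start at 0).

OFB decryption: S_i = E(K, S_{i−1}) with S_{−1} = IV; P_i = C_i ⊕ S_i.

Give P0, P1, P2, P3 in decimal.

P0 = 212, P1 = 4, P2 = 35, P3 = 81

P0: S = E(K, 91) = 125; 169 ⊕ 125 = 212.
P1: S = E(K, 125) = 229; 225 ⊕ 229 = 4.
P2: S = E(K, 229) = 135; 164 ⊕ 135 = 35.
P3: S = E(K, 135) = 14; 95 ⊕ 14 = 81.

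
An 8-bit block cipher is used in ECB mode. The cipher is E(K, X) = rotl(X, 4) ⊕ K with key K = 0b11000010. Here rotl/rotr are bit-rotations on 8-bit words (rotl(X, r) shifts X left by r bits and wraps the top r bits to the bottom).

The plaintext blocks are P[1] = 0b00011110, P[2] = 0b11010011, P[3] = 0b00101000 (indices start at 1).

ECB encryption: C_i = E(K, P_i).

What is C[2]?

C[2] = 0b11111111

C[2]: E(K, 0b11010011) = 0b11111111.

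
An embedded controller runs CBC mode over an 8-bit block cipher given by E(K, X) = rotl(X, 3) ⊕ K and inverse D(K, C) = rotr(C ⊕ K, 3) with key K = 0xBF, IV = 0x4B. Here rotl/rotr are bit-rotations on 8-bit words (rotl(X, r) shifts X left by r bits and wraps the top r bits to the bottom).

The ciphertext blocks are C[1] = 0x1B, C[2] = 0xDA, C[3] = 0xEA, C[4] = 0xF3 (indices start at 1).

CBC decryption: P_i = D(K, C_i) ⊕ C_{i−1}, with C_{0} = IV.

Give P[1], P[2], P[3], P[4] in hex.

P[1] = 0xDF, P[2] = 0xB7, P[3] = 0x70, P[4] = 0x63

P[1]: D(K, 0x1B) = 0x94; 0x94 ⊕ 0x4B = 0xDF.
P[2]: D(K, 0xDA) = 0xAC; 0xAC ⊕ 0x1B = 0xB7.
P[3]: D(K, 0xEA) = 0xAA; 0xAA ⊕ 0xDA = 0x70.
P[4]: D(K, 0xF3) = 0x89; 0x89 ⊕ 0xEA = 0x63.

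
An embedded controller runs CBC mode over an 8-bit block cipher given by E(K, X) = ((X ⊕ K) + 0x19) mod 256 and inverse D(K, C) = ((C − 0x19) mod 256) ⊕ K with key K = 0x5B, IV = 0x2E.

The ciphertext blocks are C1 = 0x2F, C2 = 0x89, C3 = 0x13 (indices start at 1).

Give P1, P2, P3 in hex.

CBC decryption: P_i = D(K, C_i) ⊕ C_{i−1}, with C_{0} = IV.
P1: D(K, 0x2F) = 0x4D; 0x4D ⊕ 0x2E = 0x63.
P2: D(K, 0x89) = 0x2B; 0x2B ⊕ 0x2F = 0x04.
P3: D(K, 0x13) = 0xA1; 0xA1 ⊕ 0x89 = 0x28.

P1 = 0x63, P2 = 0x04, P3 = 0x28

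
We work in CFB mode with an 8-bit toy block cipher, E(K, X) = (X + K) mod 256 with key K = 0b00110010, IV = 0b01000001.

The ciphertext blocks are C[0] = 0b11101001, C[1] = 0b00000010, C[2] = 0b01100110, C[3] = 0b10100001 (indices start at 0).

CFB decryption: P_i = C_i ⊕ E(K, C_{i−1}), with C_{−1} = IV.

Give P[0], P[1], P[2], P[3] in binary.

P[0]: E(K, 0b01000001) = 0b01110011; 0b11101001 ⊕ 0b01110011 = 0b10011010.
P[1]: E(K, 0b11101001) = 0b00011011; 0b00000010 ⊕ 0b00011011 = 0b00011001.
P[2]: E(K, 0b00000010) = 0b00110100; 0b01100110 ⊕ 0b00110100 = 0b01010010.
P[3]: E(K, 0b01100110) = 0b10011000; 0b10100001 ⊕ 0b10011000 = 0b00111001.

P[0] = 0b10011010, P[1] = 0b00011001, P[2] = 0b01010010, P[3] = 0b00111001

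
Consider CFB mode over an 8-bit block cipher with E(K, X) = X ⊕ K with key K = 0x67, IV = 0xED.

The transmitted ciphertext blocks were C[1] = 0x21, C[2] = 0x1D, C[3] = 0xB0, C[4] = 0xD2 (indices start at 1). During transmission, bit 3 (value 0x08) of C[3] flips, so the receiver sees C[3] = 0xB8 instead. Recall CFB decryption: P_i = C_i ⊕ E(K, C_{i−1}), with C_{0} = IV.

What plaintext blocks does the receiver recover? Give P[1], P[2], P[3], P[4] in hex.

Only C[3] changed, to 0xB8. In CFB, a change in C_i flips the same bit in P_i and garbles P_{i+1}. Decrypting the received ciphertext:
P[1]: E(K, 0xED) = 0x8A; 0x21 ⊕ 0x8A = 0xAB.
P[2]: E(K, 0x21) = 0x46; 0x1D ⊕ 0x46 = 0x5B.
P[3]: E(K, 0x1D) = 0x7A; 0xB8 ⊕ 0x7A = 0xC2.
P[4]: E(K, 0xB8) = 0xDF; 0xD2 ⊕ 0xDF = 0x0D.
Blocks that differ from the original plaintext: P[3], P[4].

P[1] = 0xAB, P[2] = 0x5B, P[3] = 0xC2, P[4] = 0x0D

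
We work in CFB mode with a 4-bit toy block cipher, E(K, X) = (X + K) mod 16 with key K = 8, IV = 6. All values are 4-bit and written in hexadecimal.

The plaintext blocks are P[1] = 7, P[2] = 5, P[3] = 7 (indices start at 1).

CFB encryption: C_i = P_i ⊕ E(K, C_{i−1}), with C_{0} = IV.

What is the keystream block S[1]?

E

C[1]: E(K, 6) = E; 7 ⊕ E = 9.
So S[1] = E.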